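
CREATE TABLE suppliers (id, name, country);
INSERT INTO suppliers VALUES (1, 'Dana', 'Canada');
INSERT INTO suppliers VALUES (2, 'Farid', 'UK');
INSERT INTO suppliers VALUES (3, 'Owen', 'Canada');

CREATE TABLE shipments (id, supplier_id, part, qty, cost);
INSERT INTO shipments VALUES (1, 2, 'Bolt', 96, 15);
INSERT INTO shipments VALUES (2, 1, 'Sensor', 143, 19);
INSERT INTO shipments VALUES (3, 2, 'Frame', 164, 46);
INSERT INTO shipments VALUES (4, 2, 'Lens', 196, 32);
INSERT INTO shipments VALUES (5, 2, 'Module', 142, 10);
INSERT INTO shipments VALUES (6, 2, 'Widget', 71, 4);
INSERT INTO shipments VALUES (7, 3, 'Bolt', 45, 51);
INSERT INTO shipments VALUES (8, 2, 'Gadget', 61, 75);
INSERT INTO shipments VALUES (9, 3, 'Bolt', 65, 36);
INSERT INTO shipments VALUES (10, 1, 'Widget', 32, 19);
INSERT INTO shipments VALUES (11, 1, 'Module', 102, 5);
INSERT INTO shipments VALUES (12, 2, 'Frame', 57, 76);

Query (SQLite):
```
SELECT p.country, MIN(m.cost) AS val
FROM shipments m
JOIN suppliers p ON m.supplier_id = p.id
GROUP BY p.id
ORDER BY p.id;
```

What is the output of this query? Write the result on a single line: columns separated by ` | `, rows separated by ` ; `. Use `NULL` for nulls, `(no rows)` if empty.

Canada | 5 ; UK | 4 ; Canada | 36

Join each shipments row to its suppliers via supplier_id.
Group joined rows by suppliers.id; compute MIN(m.cost) per group.
  1: ids {2, 10, 11} → MIN(m.cost)=5
  2: ids {1, 3, 4, 5, 6, 8, 12} → MIN(m.cost)=4
  3: ids {7, 9} → MIN(m.cost)=36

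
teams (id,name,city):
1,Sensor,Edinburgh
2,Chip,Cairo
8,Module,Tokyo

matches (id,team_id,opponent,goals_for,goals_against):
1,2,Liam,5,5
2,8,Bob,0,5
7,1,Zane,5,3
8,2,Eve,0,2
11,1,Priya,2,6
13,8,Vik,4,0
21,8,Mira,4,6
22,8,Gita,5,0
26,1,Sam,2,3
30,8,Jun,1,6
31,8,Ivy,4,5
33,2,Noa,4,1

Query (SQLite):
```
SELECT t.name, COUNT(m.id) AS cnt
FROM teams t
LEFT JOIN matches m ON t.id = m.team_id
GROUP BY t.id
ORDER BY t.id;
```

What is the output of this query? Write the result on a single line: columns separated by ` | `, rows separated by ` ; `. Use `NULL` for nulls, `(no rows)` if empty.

Sensor | 3 ; Chip | 3 ; Module | 6

LEFT JOIN keeps every teams row; unmatched ones get NULL for matches columns.
Group by teams.id and compute COUNT(m.id). COUNT(col) of an all-NULL group is 0.
  1: ids {7, 11, 26} → COUNT(m.id)=3
  2: ids {1, 8, 33} → COUNT(m.id)=3
  8: ids {2, 13, 21, 22, 30, 31} → COUNT(m.id)=6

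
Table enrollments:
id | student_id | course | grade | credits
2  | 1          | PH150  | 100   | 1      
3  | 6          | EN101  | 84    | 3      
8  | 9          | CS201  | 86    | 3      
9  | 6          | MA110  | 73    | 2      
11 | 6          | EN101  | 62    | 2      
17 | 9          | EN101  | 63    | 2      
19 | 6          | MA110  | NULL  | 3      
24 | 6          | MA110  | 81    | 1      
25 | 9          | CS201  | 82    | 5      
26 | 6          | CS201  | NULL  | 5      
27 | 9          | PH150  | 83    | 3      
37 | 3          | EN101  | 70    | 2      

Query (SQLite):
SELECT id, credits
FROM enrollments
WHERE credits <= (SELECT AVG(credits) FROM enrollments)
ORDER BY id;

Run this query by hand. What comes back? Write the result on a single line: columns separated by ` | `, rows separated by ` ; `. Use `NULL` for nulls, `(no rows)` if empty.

2 | 1 ; 9 | 2 ; 11 | 2 ; 17 | 2 ; 24 | 1 ; 37 | 2

Scalar subquery: AVG(credits) over all enrollments rows = 2.666667 (≈; comparison uses full precision).
Keep rows where credits <= that value.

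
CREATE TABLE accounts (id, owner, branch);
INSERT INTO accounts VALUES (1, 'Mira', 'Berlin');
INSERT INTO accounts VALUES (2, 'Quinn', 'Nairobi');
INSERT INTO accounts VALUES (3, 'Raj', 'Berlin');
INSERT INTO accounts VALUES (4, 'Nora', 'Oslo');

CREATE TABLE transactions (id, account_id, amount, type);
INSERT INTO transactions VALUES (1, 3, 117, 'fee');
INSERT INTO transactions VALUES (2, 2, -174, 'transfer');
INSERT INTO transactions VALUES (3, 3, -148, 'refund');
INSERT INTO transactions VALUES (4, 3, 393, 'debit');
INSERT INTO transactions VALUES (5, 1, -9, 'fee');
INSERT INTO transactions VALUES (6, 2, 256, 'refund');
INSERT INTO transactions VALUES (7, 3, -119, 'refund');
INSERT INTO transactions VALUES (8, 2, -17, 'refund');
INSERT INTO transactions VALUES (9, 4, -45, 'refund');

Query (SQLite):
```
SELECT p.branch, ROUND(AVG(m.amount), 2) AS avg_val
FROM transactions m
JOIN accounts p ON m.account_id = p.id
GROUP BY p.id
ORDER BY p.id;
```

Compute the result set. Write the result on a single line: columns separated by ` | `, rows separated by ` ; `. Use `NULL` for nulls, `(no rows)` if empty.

Join each transactions row to its accounts via account_id.
Group joined rows by accounts.id; compute ROUND(AVG(m.amount), 2) per group.
  1: ids {5} → ROUND(AVG(m.amount), 2)=-9
  2: ids {2, 6, 8} → ROUND(AVG(m.amount), 2)=21.67
  3: ids {1, 3, 4, 7} → ROUND(AVG(m.amount), 2)=60.75
  4: ids {9} → ROUND(AVG(m.amount), 2)=-45

Berlin | -9 ; Nairobi | 21.67 ; Berlin | 60.75 ; Oslo | -45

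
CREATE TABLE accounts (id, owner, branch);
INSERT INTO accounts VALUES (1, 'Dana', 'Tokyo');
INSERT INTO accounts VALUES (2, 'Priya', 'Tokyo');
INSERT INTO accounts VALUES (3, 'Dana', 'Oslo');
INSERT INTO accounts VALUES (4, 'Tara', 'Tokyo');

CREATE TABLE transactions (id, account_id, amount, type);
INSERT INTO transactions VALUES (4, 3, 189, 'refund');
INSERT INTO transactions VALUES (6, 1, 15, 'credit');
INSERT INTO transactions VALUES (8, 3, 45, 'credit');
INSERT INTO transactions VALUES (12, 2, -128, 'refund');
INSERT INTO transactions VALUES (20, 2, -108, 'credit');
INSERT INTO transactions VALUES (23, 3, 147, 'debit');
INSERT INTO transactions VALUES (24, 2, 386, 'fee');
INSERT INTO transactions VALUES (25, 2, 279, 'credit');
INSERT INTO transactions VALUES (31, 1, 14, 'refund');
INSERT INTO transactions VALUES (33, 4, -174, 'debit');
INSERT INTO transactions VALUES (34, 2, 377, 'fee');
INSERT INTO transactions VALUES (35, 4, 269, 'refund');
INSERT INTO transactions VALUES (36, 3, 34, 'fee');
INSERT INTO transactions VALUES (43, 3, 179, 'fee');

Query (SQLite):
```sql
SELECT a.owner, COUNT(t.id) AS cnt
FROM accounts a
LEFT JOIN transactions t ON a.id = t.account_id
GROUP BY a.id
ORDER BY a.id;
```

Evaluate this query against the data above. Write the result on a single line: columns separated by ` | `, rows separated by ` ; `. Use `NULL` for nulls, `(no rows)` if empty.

Dana | 2 ; Priya | 5 ; Dana | 5 ; Tara | 2

LEFT JOIN keeps every accounts row; unmatched ones get NULL for transactions columns.
Group by accounts.id and compute COUNT(t.id). COUNT(col) of an all-NULL group is 0.
  1: ids {6, 31} → COUNT(t.id)=2
  2: ids {12, 20, 24, 25, 34} → COUNT(t.id)=5
  3: ids {4, 8, 23, 36, 43} → COUNT(t.id)=5
  4: ids {33, 35} → COUNT(t.id)=2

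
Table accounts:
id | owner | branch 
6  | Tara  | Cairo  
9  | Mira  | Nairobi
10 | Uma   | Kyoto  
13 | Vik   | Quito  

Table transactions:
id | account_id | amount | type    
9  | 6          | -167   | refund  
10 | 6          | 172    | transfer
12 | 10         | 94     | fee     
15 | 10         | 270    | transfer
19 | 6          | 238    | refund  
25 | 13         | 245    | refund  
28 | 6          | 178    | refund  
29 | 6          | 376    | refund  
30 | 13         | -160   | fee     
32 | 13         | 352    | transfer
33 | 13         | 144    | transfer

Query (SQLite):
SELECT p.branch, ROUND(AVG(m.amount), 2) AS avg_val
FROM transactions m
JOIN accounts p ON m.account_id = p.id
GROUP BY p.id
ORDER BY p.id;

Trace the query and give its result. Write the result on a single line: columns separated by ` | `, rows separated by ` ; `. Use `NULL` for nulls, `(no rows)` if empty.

Cairo | 159.4 ; Kyoto | 182 ; Quito | 145.25

Join each transactions row to its accounts via account_id.
Group joined rows by accounts.id; compute ROUND(AVG(m.amount), 2) per group.
  6: ids {9, 10, 19, 28, 29} → ROUND(AVG(m.amount), 2)=159.4
  10: ids {12, 15} → ROUND(AVG(m.amount), 2)=182
  13: ids {25, 30, 32, 33} → ROUND(AVG(m.amount), 2)=145.25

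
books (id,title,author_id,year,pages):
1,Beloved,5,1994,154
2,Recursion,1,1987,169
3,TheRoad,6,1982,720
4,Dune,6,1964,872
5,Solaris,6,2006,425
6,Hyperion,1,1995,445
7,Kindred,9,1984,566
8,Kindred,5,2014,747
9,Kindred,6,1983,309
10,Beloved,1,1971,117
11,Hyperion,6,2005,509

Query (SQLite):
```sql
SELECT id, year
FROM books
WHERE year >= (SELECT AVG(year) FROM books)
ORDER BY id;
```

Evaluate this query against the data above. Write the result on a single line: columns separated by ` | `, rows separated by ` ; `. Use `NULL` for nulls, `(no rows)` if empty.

Scalar subquery: AVG(year) over all books rows = 1989.545455 (≈; comparison uses full precision).
Keep rows where year >= that value.

1 | 1994 ; 5 | 2006 ; 6 | 1995 ; 8 | 2014 ; 11 | 2005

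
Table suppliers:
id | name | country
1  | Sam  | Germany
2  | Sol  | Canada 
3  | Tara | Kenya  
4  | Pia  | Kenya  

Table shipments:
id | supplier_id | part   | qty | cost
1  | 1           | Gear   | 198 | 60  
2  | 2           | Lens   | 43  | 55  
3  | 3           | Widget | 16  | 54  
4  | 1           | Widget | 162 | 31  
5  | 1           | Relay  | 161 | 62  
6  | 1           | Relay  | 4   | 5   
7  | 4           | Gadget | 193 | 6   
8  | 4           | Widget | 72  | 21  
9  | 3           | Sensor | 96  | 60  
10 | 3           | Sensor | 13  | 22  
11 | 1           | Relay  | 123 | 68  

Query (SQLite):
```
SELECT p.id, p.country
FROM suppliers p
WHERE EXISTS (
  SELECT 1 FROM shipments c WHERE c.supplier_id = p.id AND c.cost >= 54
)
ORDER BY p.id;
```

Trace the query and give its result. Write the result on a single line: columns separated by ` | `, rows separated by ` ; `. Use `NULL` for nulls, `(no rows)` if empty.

For each suppliers row, check whether any shipments with matching supplier_id has cost >= 54.
Keep rows where that is true.

1 | Germany ; 2 | Canada ; 3 | Kenya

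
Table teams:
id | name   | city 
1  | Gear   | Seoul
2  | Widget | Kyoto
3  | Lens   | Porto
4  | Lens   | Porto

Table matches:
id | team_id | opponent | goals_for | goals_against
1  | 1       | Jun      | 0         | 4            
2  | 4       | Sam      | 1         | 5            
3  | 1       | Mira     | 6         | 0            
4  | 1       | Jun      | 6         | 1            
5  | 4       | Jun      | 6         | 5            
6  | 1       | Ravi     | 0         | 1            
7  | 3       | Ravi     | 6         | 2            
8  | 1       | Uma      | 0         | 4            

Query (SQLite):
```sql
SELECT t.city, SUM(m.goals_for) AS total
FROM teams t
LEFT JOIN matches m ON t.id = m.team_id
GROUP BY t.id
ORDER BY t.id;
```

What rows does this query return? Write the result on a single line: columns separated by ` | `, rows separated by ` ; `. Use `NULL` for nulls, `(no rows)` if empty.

LEFT JOIN keeps every teams row; unmatched ones get NULL for matches columns.
Group by teams.id and compute SUM(m.goals_for). SUM over an all-NULL group is NULL.
  1: ids {1, 3, 4, 6, 8} → SUM(m.goals_for)=12
  2: ids {—} → SUM(m.goals_for)=NULL
  3: ids {7} → SUM(m.goals_for)=6
  4: ids {2, 5} → SUM(m.goals_for)=7

Seoul | 12 ; Kyoto | NULL ; Porto | 6 ; Porto | 7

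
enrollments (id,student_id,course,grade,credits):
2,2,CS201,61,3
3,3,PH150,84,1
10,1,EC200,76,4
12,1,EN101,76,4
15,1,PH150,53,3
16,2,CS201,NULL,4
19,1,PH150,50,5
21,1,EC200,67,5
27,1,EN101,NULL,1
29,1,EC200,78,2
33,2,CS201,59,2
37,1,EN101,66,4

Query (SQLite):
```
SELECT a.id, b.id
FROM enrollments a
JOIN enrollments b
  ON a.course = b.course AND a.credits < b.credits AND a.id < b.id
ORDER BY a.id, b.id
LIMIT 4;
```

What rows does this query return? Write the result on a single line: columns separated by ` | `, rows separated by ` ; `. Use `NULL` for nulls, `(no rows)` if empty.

2 | 16 ; 3 | 15 ; 3 | 19 ; 10 | 21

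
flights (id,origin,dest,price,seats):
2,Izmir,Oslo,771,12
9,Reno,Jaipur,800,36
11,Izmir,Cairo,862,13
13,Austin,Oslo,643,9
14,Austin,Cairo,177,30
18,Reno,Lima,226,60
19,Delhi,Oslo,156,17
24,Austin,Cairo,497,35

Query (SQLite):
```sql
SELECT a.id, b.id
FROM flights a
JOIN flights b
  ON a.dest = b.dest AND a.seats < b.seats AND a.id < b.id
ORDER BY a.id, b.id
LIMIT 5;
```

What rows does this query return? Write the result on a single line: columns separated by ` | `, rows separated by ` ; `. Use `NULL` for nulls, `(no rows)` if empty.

2 | 19 ; 11 | 14 ; 11 | 24 ; 13 | 19 ; 14 | 24

Pairs (a,b) with same dest, a.seats < b.seats, a.id < b.id.
dest groups: Cairo:{11,14,24} Jaipur:{9} Lima:{18} Oslo:{2,13,19}
Ordered by (a.id, b.id); first 5.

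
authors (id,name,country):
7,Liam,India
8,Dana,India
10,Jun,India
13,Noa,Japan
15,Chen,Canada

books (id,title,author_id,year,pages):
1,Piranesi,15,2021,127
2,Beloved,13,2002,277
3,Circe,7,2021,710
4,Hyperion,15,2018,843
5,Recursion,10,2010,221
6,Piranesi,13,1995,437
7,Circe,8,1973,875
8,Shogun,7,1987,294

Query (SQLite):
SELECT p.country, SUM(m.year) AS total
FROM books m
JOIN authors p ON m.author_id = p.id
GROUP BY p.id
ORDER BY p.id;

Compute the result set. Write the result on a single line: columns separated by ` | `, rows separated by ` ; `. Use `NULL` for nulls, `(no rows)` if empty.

India | 4008 ; India | 1973 ; India | 2010 ; Japan | 3997 ; Canada | 4039

Join each books row to its authors via author_id.
Group joined rows by authors.id; compute SUM(m.year) per group.
  7: ids {3, 8} → SUM(m.year)=4008
  8: ids {7} → SUM(m.year)=1973
  10: ids {5} → SUM(m.year)=2010
  13: ids {2, 6} → SUM(m.year)=3997
  15: ids {1, 4} → SUM(m.year)=4039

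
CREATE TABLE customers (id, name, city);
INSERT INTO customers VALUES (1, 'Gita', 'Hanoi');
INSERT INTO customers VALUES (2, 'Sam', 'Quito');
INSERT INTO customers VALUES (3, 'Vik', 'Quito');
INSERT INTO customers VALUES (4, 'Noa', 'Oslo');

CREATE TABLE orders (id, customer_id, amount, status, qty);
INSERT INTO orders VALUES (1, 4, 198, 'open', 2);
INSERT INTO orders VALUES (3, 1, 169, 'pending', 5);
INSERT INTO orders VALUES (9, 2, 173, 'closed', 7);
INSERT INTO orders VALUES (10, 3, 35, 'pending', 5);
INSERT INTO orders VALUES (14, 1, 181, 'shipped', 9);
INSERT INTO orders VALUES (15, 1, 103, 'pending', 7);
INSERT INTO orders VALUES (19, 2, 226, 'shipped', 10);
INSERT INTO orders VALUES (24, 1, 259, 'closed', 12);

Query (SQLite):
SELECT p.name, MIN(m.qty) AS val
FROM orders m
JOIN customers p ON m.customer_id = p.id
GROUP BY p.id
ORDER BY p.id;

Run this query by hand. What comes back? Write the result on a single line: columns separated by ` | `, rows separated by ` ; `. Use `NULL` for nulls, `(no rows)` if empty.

Gita | 5 ; Sam | 7 ; Vik | 5 ; Noa | 2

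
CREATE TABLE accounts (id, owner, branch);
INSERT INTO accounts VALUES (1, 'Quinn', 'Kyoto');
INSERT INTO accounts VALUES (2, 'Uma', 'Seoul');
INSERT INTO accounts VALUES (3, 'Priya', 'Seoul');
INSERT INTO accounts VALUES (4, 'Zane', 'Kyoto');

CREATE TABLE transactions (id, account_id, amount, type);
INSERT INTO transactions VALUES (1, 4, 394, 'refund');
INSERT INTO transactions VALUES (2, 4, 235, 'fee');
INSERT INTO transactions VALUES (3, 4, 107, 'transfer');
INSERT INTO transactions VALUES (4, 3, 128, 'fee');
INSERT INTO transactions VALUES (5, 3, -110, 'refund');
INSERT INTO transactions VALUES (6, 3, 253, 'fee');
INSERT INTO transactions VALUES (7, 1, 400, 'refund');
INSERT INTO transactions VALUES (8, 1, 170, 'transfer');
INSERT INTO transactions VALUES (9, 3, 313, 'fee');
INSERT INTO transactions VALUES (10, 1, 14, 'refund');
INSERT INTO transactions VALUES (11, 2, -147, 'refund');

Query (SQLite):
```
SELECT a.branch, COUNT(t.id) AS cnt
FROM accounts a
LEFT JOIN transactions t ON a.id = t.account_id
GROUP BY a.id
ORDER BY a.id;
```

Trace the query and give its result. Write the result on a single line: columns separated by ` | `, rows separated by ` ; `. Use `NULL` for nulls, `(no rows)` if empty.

Kyoto | 3 ; Seoul | 1 ; Seoul | 4 ; Kyoto | 3

LEFT JOIN keeps every accounts row; unmatched ones get NULL for transactions columns.
Group by accounts.id and compute COUNT(t.id). COUNT(col) of an all-NULL group is 0.
  1: ids {7, 8, 10} → COUNT(t.id)=3
  2: ids {11} → COUNT(t.id)=1
  3: ids {4, 5, 6, 9} → COUNT(t.id)=4
  4: ids {1, 2, 3} → COUNT(t.id)=3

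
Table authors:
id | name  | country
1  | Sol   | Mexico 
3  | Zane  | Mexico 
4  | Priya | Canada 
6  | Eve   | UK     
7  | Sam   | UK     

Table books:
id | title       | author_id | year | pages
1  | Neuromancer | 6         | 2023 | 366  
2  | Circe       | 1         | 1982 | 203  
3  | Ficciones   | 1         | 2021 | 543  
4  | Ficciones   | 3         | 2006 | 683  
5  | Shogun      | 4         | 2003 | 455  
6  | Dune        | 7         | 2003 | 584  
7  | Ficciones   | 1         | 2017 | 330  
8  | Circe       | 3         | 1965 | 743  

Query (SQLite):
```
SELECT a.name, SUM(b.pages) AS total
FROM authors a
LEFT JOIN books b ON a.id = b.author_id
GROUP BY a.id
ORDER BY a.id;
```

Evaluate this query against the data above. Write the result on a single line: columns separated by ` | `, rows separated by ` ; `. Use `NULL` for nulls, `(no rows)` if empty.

LEFT JOIN keeps every authors row; unmatched ones get NULL for books columns.
Group by authors.id and compute SUM(b.pages). SUM over an all-NULL group is NULL.
  1: ids {2, 3, 7} → SUM(b.pages)=1076
  3: ids {4, 8} → SUM(b.pages)=1426
  4: ids {5} → SUM(b.pages)=455
  6: ids {1} → SUM(b.pages)=366
  7: ids {6} → SUM(b.pages)=584

Sol | 1076 ; Zane | 1426 ; Priya | 455 ; Eve | 366 ; Sam | 584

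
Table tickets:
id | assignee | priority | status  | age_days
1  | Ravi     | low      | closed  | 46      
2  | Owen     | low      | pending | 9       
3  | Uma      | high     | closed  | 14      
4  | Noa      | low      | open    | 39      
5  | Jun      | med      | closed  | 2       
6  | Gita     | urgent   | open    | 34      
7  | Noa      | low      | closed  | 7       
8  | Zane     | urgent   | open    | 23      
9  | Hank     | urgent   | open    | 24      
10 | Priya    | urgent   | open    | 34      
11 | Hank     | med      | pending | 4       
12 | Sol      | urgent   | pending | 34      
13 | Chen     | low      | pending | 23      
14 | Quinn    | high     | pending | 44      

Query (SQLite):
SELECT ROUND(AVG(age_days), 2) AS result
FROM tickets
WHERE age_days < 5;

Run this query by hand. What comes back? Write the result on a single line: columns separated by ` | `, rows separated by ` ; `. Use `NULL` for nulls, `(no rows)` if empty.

Rows where age_days < 5 → age_days values: [2, 4].
AVG = 6 / 2 (rounded to 2 dp).

3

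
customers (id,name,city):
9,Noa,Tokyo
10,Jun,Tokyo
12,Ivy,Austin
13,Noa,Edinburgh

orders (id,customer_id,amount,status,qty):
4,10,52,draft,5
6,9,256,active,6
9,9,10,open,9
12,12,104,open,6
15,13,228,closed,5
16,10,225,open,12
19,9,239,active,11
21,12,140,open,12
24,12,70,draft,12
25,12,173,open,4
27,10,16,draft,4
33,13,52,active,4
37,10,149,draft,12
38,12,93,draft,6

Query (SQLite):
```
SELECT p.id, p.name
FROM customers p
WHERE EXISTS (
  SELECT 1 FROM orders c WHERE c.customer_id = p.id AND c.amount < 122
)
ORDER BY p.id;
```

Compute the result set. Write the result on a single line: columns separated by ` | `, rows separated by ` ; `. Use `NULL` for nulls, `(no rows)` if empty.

9 | Noa ; 10 | Jun ; 12 | Ivy ; 13 | Noa

For each customers row, check whether any orders with matching customer_id has amount < 122.
Keep rows where that is true.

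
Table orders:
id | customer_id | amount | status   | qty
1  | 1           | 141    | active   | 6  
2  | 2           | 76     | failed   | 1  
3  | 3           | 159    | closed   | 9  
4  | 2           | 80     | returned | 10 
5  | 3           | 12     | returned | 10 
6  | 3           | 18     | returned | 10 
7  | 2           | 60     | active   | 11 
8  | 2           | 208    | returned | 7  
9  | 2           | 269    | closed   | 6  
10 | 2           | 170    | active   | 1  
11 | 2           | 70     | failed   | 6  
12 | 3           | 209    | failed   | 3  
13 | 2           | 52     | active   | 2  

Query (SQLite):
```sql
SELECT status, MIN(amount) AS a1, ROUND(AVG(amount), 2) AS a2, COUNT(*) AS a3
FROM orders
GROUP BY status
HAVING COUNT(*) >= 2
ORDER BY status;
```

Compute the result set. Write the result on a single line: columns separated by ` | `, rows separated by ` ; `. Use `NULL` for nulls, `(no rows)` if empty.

active | 52 | 105.75 | 4 ; closed | 159 | 214 | 2 ; failed | 70 | 118.33 | 3 ; returned | 12 | 79.5 | 4

Group orders by status.
Per group compute: MIN(amount), ROUND(AVG(amount), 2), COUNT(*).
HAVING: drop groups with fewer than 2 rows.
  active: ids {1, 7, 10, 13} → MIN(amount)=52, ROUND(AVG(amount), 2)=105.75, COUNT(*)=4
  closed: ids {3, 9} → MIN(amount)=159, ROUND(AVG(amount), 2)=214, COUNT(*)=2
  failed: ids {2, 11, 12} → MIN(amount)=70, ROUND(AVG(amount), 2)=118.33, COUNT(*)=3
  returned: ids {4, 5, 6, 8} → MIN(amount)=12, ROUND(AVG(amount), 2)=79.5, COUNT(*)=4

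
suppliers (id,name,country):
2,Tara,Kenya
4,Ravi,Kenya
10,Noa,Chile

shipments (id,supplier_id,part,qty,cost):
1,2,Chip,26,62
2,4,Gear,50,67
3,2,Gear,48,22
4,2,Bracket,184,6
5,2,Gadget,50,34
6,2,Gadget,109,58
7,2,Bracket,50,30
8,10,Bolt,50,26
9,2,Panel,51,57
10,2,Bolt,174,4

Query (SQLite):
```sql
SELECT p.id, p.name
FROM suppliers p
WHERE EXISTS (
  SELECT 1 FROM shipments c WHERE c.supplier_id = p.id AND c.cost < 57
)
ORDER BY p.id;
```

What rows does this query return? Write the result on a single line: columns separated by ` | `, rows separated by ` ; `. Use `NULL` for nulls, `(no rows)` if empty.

For each suppliers row, check whether any shipments with matching supplier_id has cost < 57.
Keep rows where that is true.

2 | Tara ; 10 | Noa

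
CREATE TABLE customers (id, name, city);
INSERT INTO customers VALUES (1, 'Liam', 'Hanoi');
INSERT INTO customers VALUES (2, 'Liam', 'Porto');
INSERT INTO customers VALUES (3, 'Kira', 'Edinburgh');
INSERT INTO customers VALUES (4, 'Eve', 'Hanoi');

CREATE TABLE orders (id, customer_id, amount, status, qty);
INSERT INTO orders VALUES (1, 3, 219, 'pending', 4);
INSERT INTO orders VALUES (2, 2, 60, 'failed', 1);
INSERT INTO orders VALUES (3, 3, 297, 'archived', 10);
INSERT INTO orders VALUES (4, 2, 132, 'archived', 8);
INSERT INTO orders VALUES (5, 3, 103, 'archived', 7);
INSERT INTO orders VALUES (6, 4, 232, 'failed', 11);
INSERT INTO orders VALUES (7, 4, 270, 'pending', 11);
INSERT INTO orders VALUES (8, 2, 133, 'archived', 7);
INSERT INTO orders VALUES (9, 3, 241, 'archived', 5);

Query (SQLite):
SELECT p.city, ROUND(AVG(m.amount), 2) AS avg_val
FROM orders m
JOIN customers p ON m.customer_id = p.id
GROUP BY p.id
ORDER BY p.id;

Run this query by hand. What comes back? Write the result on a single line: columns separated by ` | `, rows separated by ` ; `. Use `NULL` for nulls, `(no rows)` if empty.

Join each orders row to its customers via customer_id.
Group joined rows by customers.id; compute ROUND(AVG(m.amount), 2) per group.
  2: ids {2, 4, 8} → ROUND(AVG(m.amount), 2)=108.33
  3: ids {1, 3, 5, 9} → ROUND(AVG(m.amount), 2)=215
  4: ids {6, 7} → ROUND(AVG(m.amount), 2)=251

Porto | 108.33 ; Edinburgh | 215 ; Hanoi | 251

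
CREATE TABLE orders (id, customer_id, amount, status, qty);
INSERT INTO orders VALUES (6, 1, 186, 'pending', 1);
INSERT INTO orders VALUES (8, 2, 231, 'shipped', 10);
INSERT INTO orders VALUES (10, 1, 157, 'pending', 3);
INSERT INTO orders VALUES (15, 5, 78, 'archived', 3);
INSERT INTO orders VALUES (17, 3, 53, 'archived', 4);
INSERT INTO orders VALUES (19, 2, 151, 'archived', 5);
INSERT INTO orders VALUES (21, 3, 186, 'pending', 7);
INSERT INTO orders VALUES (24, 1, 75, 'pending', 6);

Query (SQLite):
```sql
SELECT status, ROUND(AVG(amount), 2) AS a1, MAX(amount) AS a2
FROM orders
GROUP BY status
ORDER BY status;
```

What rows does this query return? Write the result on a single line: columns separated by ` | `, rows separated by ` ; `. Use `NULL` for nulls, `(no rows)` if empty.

Group orders by status.
Per group compute: ROUND(AVG(amount), 2), MAX(amount).
  archived: ids {15, 17, 19} → ROUND(AVG(amount), 2)=94, MAX(amount)=151
  pending: ids {6, 10, 21, 24} → ROUND(AVG(amount), 2)=151, MAX(amount)=186
  shipped: ids {8} → ROUND(AVG(amount), 2)=231, MAX(amount)=231

archived | 94 | 151 ; pending | 151 | 186 ; shipped | 231 | 231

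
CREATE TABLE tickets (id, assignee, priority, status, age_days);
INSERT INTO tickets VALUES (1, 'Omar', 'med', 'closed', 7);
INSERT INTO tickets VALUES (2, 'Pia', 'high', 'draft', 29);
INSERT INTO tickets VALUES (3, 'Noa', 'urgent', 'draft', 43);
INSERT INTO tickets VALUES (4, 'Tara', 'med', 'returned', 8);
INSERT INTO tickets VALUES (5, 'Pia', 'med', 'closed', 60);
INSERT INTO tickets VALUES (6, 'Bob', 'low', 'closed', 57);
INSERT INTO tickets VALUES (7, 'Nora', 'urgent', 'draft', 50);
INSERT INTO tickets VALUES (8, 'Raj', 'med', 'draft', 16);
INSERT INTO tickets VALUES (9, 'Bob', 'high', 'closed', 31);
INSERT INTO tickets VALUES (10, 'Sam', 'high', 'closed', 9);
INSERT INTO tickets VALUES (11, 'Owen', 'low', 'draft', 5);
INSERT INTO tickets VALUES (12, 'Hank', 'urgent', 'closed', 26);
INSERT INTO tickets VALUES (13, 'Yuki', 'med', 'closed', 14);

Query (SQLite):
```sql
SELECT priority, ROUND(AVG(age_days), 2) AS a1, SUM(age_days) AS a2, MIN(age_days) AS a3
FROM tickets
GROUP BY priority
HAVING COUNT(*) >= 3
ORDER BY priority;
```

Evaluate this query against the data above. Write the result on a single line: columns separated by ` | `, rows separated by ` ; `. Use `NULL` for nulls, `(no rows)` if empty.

high | 23 | 69 | 9 ; med | 21 | 105 | 7 ; urgent | 39.67 | 119 | 26

Group tickets by priority.
Per group compute: ROUND(AVG(age_days), 2), SUM(age_days), MIN(age_days).
HAVING: drop groups with fewer than 3 rows.
  high: ids {2, 9, 10} → ROUND(AVG(age_days), 2)=23, SUM(age_days)=69, MIN(age_days)=9
  low: ids {6, 11} → ROUND(AVG(age_days), 2)=31, SUM(age_days)=62, MIN(age_days)=5
  med: ids {1, 4, 5, 8, 13} → ROUND(AVG(age_days), 2)=21, SUM(age_days)=105, MIN(age_days)=7
  urgent: ids {3, 7, 12} → ROUND(AVG(age_days), 2)=39.67, SUM(age_days)=119, MIN(age_days)=26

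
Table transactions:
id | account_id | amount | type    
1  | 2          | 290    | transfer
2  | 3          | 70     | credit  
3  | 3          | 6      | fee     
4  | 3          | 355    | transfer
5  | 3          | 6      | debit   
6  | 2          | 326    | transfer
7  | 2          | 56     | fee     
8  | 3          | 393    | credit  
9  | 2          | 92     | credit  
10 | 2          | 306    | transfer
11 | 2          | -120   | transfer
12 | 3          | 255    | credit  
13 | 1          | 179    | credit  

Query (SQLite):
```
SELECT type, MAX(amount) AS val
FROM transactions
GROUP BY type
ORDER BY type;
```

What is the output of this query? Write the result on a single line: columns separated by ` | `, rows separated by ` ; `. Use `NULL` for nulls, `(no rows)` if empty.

Partition transactions by type; compute MAX(amount) within each group.
  credit: ids {2, 8, 9, 12, 13} → MAX(amount)=393
  debit: ids {5} → MAX(amount)=6
  fee: ids {3, 7} → MAX(amount)=56
  transfer: ids {1, 4, 6, 10, 11} → MAX(amount)=355

credit | 393 ; debit | 6 ; fee | 56 ; transfer | 355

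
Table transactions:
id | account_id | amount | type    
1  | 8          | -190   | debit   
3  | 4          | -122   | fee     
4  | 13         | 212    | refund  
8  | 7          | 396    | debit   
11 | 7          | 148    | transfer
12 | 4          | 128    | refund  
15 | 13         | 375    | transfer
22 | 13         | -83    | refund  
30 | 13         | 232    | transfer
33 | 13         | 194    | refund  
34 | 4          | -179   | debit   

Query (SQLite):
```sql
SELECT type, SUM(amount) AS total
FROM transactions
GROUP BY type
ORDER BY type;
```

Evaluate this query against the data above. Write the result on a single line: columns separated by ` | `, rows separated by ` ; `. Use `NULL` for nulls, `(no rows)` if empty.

Partition transactions by type; compute SUM(amount) within each group.
  debit: ids {1, 8, 34} → SUM(amount)=27
  fee: ids {3} → SUM(amount)=-122
  refund: ids {4, 12, 22, 33} → SUM(amount)=451
  transfer: ids {11, 15, 30} → SUM(amount)=755

debit | 27 ; fee | -122 ; refund | 451 ; transfer | 755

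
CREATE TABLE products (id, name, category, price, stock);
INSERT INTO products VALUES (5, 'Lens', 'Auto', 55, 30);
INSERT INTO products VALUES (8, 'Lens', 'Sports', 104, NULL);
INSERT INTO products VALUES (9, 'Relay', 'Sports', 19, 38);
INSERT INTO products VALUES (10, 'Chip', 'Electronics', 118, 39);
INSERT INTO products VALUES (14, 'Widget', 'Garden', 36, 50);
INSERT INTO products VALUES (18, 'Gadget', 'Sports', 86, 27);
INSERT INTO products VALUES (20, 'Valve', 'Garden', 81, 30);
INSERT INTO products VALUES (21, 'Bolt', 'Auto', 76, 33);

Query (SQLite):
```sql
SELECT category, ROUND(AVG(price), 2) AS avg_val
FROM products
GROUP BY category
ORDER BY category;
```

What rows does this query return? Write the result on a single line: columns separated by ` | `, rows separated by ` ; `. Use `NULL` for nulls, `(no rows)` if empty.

Auto | 65.5 ; Electronics | 118 ; Garden | 58.5 ; Sports | 69.67

Partition products by category; compute ROUND(AVG(price), 2) within each group.
  Auto: ids {5, 21} → ROUND(AVG(price), 2)=65.5
  Electronics: ids {10} → ROUND(AVG(price), 2)=118
  Garden: ids {14, 20} → ROUND(AVG(price), 2)=58.5
  Sports: ids {8, 9, 18} → ROUND(AVG(price), 2)=69.67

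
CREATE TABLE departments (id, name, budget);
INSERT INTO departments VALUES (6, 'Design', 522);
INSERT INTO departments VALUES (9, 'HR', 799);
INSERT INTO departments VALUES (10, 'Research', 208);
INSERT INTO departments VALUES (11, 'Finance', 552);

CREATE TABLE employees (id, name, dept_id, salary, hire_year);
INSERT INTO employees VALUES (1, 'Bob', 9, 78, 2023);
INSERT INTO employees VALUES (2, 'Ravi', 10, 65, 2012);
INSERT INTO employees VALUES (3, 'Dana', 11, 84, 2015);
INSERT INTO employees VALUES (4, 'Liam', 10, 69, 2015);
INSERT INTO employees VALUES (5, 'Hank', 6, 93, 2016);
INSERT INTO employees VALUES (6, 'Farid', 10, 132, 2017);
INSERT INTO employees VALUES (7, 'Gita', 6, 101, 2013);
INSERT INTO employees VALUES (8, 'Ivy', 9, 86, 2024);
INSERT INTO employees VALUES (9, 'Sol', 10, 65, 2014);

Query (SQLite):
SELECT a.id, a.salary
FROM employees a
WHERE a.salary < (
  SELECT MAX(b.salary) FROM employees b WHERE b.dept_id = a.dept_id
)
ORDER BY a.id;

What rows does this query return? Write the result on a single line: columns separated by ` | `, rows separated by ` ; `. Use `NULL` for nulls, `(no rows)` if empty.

For each employees row a, compute MAX(salary) over rows sharing a.dept_id.
Keep row a if a.salary < that per-group MAX.
  dept_id=6: MAX(salary) = 101
  dept_id=9: MAX(salary) = 86
  dept_id=10: MAX(salary) = 132
  dept_id=11: MAX(salary) = 84

1 | 78 ; 2 | 65 ; 4 | 69 ; 5 | 93 ; 9 | 65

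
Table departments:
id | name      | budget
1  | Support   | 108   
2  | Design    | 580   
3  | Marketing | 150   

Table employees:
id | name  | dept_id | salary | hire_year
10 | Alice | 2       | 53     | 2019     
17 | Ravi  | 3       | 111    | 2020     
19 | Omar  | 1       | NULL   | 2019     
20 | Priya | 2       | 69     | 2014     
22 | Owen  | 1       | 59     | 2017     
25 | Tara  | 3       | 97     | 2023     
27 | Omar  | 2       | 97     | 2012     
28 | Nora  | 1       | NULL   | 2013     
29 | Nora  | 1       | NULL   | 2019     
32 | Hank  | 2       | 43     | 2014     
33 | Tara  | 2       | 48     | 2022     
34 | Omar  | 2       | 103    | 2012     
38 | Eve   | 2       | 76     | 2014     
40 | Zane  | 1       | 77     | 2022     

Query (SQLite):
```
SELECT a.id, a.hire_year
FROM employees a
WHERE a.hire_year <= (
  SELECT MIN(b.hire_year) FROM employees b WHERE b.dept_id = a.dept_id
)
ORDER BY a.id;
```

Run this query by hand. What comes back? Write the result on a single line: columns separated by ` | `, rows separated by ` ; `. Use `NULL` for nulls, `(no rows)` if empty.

17 | 2020 ; 27 | 2012 ; 28 | 2013 ; 34 | 2012

For each employees row a, compute MIN(hire_year) over rows sharing a.dept_id.
Keep row a if a.hire_year <= that per-group MIN.
  dept_id=1: MIN(hire_year) = 2013
  dept_id=2: MIN(hire_year) = 2012
  dept_id=3: MIN(hire_year) = 2020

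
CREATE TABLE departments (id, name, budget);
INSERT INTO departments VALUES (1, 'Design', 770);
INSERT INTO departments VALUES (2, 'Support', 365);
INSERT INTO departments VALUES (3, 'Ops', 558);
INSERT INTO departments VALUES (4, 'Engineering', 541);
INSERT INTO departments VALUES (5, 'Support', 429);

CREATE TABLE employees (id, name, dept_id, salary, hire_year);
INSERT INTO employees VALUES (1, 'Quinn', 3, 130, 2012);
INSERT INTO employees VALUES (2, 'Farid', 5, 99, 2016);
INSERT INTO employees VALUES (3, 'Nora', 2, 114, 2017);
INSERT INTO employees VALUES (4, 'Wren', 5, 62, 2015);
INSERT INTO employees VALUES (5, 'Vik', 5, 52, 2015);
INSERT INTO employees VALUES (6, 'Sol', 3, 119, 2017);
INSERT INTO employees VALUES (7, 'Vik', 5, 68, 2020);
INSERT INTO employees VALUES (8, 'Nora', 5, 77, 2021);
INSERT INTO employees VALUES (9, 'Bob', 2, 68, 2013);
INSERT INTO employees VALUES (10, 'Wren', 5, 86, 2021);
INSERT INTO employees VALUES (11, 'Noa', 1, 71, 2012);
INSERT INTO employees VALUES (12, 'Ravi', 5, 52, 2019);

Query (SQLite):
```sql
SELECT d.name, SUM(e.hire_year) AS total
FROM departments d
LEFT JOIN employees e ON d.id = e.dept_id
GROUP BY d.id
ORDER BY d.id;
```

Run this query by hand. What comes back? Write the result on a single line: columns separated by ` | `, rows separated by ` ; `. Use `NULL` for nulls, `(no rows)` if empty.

Design | 2012 ; Support | 4030 ; Ops | 4029 ; Engineering | NULL ; Support | 14127

LEFT JOIN keeps every departments row; unmatched ones get NULL for employees columns.
Group by departments.id and compute SUM(e.hire_year). SUM over an all-NULL group is NULL.
  1: ids {11} → SUM(e.hire_year)=2012
  2: ids {3, 9} → SUM(e.hire_year)=4030
  3: ids {1, 6} → SUM(e.hire_year)=4029
  4: ids {—} → SUM(e.hire_year)=NULL
  5: ids {2, 4, 5, 7, 8, 10, 12} → SUM(e.hire_year)=14127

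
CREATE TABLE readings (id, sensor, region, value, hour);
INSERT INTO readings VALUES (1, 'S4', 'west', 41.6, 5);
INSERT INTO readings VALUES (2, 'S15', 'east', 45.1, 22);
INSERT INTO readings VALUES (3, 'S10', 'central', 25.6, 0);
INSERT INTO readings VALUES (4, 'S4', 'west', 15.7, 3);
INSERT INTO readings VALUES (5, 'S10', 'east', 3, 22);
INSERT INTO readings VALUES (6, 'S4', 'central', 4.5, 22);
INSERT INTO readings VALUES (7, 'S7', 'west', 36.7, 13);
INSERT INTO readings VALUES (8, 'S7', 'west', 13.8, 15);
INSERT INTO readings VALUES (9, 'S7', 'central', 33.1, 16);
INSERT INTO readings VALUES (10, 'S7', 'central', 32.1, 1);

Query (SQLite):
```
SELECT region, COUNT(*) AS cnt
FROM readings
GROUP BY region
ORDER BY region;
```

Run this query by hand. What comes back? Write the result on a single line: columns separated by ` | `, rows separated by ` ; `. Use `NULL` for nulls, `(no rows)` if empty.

central | 4 ; east | 2 ; west | 4

Partition readings by region; compute COUNT(*) within each group.
  central: ids {3, 6, 9, 10} → COUNT(*)=4
  east: ids {2, 5} → COUNT(*)=2
  west: ids {1, 4, 7, 8} → COUNT(*)=4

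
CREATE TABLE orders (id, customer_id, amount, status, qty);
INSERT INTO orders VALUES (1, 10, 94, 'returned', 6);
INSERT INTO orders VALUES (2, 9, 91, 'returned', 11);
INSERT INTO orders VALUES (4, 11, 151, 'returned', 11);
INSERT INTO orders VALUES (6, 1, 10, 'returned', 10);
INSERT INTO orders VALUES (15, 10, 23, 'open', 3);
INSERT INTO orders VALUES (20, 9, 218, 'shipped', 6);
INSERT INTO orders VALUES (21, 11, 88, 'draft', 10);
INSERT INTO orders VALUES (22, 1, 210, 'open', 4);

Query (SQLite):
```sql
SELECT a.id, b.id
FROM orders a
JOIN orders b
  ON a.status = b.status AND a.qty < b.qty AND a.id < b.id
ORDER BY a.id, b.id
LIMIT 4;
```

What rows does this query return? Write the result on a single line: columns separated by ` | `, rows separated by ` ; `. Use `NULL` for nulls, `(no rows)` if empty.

1 | 2 ; 1 | 4 ; 1 | 6 ; 15 | 22

Pairs (a,b) with same status, a.qty < b.qty, a.id < b.id.
status groups: draft:{21} open:{15,22} returned:{1,2,4,6} shipped:{20}
Ordered by (a.id, b.id); first 4.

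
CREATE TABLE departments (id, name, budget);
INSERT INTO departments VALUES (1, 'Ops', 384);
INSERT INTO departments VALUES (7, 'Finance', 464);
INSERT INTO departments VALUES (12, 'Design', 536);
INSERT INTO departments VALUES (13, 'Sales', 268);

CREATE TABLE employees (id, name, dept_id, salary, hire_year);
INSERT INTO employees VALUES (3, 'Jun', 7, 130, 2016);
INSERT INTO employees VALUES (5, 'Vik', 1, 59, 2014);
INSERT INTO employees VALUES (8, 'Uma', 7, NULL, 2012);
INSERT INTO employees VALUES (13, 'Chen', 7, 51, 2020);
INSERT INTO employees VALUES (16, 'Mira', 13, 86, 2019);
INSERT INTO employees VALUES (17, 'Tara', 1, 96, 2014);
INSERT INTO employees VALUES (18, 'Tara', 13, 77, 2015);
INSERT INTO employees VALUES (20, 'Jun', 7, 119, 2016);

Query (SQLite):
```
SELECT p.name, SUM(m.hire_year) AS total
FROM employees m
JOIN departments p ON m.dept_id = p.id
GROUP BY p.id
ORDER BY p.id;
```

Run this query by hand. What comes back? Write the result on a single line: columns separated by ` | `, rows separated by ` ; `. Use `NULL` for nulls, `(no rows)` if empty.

Ops | 4028 ; Finance | 8064 ; Sales | 4034

Join each employees row to its departments via dept_id.
Group joined rows by departments.id; compute SUM(m.hire_year) per group.
  1: ids {5, 17} → SUM(m.hire_year)=4028
  7: ids {3, 8, 13, 20} → SUM(m.hire_year)=8064
  13: ids {16, 18} → SUM(m.hire_year)=4034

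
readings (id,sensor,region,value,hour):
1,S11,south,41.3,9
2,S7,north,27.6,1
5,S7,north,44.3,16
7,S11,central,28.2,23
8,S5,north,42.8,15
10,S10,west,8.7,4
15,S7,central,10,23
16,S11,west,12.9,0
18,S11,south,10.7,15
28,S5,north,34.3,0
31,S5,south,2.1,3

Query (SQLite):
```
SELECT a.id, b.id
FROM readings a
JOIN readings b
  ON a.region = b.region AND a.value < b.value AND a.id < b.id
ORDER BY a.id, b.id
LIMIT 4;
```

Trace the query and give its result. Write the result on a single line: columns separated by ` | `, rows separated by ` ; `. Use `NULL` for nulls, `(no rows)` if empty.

2 | 5 ; 2 | 8 ; 2 | 28 ; 10 | 16

Pairs (a,b) with same region, a.value < b.value, a.id < b.id.
region groups: central:{7,15} north:{2,5,8,28} south:{1,18,31} west:{10,16}
Ordered by (a.id, b.id); first 4.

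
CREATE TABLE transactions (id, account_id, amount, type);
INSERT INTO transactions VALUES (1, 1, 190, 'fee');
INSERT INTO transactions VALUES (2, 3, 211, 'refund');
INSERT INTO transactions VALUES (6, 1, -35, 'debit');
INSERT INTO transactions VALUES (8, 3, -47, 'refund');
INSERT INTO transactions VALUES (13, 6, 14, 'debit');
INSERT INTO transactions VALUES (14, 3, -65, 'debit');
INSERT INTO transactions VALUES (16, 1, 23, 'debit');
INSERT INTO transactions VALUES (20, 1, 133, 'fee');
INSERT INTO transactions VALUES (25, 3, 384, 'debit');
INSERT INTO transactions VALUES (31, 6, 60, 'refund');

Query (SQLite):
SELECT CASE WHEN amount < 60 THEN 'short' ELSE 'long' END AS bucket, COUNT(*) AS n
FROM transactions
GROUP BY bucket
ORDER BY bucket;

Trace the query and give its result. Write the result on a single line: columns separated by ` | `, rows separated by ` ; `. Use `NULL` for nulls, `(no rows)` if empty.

long | 5 ; short | 5

Bucket rows by amount < 60 → 'short' else 'long'; count each bucket.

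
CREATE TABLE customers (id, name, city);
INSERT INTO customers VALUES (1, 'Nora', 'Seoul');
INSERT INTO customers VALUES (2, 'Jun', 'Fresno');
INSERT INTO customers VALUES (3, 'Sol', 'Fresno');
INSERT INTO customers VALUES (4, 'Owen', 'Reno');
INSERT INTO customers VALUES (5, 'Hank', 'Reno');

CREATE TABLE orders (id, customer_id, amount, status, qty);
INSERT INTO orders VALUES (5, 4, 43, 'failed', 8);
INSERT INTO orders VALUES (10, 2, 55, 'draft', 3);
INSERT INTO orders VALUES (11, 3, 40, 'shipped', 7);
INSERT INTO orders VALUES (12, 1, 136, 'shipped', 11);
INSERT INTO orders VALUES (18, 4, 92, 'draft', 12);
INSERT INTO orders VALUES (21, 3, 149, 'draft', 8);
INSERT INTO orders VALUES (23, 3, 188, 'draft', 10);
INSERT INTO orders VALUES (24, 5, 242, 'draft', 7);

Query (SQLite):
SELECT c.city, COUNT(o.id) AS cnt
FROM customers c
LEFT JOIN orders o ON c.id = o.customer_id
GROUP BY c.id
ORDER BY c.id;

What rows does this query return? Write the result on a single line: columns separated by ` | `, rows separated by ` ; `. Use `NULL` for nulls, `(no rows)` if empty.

LEFT JOIN keeps every customers row; unmatched ones get NULL for orders columns.
Group by customers.id and compute COUNT(o.id). COUNT(col) of an all-NULL group is 0.
  1: ids {12} → COUNT(o.id)=1
  2: ids {10} → COUNT(o.id)=1
  3: ids {11, 21, 23} → COUNT(o.id)=3
  4: ids {5, 18} → COUNT(o.id)=2
  5: ids {24} → COUNT(o.id)=1

Seoul | 1 ; Fresno | 1 ; Fresno | 3 ; Reno | 2 ; Reno | 1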